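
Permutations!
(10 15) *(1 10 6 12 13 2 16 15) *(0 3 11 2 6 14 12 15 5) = (0 3 11 2 16 5)(1 10)(6 15 14 12 13) = [3, 10, 16, 11, 4, 0, 15, 7, 8, 9, 1, 2, 13, 6, 12, 14, 5]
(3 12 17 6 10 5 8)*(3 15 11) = (3 12 17 6 10 5 8 15 11) = [0, 1, 2, 12, 4, 8, 10, 7, 15, 9, 5, 3, 17, 13, 14, 11, 16, 6]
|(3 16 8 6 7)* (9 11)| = |(3 16 8 6 7)(9 11)| = 10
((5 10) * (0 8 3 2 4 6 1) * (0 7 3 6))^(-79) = [8, 7, 4, 2, 0, 10, 1, 3, 6, 9, 5] = (0 8 6 1 7 3 2 4)(5 10)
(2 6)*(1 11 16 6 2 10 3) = [0, 11, 2, 1, 4, 5, 10, 7, 8, 9, 3, 16, 12, 13, 14, 15, 6] = (1 11 16 6 10 3)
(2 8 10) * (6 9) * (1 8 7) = (1 8 10 2 7)(6 9) = [0, 8, 7, 3, 4, 5, 9, 1, 10, 6, 2]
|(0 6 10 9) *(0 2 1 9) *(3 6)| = 12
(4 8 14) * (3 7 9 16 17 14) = (3 7 9 16 17 14 4 8) = [0, 1, 2, 7, 8, 5, 6, 9, 3, 16, 10, 11, 12, 13, 4, 15, 17, 14]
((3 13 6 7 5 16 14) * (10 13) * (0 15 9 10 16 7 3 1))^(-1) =(0 1 14 16 3 6 13 10 9 15)(5 7) =[1, 14, 2, 6, 4, 7, 13, 5, 8, 15, 9, 11, 12, 10, 16, 0, 3]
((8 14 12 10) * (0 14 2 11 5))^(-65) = [5, 1, 8, 3, 4, 11, 6, 7, 10, 9, 12, 2, 14, 13, 0] = (0 5 11 2 8 10 12 14)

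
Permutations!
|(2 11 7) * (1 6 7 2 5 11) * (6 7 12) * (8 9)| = |(1 7 5 11 2)(6 12)(8 9)| = 10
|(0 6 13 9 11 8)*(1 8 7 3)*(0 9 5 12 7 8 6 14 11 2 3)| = 13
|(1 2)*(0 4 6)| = 6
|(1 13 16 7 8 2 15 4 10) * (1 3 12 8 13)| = 21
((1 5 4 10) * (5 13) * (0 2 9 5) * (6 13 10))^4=(0 4 2 6 9 13 5)=[4, 1, 6, 3, 2, 0, 9, 7, 8, 13, 10, 11, 12, 5]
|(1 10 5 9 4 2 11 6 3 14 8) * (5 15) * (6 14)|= |(1 10 15 5 9 4 2 11 14 8)(3 6)|= 10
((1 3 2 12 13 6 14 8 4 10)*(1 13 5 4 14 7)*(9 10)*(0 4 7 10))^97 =(0 4 9)(1 3 2 12 5 7)(6 10 13)(8 14) =[4, 3, 12, 2, 9, 7, 10, 1, 14, 0, 13, 11, 5, 6, 8]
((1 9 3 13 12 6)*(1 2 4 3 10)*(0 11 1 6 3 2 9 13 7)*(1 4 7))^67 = (0 4 7 11 2)(1 3 12 13)(6 9 10) = [4, 3, 0, 12, 7, 5, 9, 11, 8, 10, 6, 2, 13, 1]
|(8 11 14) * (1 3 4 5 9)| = 15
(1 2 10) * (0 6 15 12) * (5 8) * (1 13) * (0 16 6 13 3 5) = (0 13 1 2 10 3 5 8)(6 15 12 16) = [13, 2, 10, 5, 4, 8, 15, 7, 0, 9, 3, 11, 16, 1, 14, 12, 6]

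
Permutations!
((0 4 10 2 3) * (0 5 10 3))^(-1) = [2, 1, 10, 4, 0, 3, 6, 7, 8, 9, 5] = (0 2 10 5 3 4)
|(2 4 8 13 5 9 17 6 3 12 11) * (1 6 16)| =|(1 6 3 12 11 2 4 8 13 5 9 17 16)| =13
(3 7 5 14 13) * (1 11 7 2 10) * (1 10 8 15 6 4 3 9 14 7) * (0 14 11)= (0 14 13 9 11 1)(2 8 15 6 4 3)(5 7)= [14, 0, 8, 2, 3, 7, 4, 5, 15, 11, 10, 1, 12, 9, 13, 6]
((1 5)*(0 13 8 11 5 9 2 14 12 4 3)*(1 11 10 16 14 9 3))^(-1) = (0 3 1 4 12 14 16 10 8 13)(2 9)(5 11) = [3, 4, 9, 1, 12, 11, 6, 7, 13, 2, 8, 5, 14, 0, 16, 15, 10]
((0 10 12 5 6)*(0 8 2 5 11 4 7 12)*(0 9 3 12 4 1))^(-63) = (12)(2 5 6 8)(4 7) = [0, 1, 5, 3, 7, 6, 8, 4, 2, 9, 10, 11, 12]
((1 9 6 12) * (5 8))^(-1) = (1 12 6 9)(5 8) = [0, 12, 2, 3, 4, 8, 9, 7, 5, 1, 10, 11, 6]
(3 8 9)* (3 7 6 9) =(3 8)(6 9 7) =[0, 1, 2, 8, 4, 5, 9, 6, 3, 7]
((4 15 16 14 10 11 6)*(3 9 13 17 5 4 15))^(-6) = (17) = [0, 1, 2, 3, 4, 5, 6, 7, 8, 9, 10, 11, 12, 13, 14, 15, 16, 17]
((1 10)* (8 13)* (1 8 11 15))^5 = (1 15 11 13 8 10) = [0, 15, 2, 3, 4, 5, 6, 7, 10, 9, 1, 13, 12, 8, 14, 11]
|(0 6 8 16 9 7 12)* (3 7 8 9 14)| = |(0 6 9 8 16 14 3 7 12)| = 9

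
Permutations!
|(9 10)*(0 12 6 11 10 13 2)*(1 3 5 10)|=|(0 12 6 11 1 3 5 10 9 13 2)|=11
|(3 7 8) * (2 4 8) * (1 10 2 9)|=|(1 10 2 4 8 3 7 9)|=8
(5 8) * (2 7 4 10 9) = (2 7 4 10 9)(5 8) = [0, 1, 7, 3, 10, 8, 6, 4, 5, 2, 9]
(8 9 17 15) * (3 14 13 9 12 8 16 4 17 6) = [0, 1, 2, 14, 17, 5, 3, 7, 12, 6, 10, 11, 8, 9, 13, 16, 4, 15] = (3 14 13 9 6)(4 17 15 16)(8 12)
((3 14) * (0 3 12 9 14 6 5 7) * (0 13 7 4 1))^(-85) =(0 1 4 5 6 3)(7 13)(9 12 14) =[1, 4, 2, 0, 5, 6, 3, 13, 8, 12, 10, 11, 14, 7, 9]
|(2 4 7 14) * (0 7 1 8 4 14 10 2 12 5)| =|(0 7 10 2 14 12 5)(1 8 4)| =21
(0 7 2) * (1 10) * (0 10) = (0 7 2 10 1) = [7, 0, 10, 3, 4, 5, 6, 2, 8, 9, 1]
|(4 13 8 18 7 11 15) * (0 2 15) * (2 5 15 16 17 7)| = |(0 5 15 4 13 8 18 2 16 17 7 11)| = 12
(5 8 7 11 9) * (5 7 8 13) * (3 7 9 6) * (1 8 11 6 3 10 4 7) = [0, 8, 2, 1, 7, 13, 10, 6, 11, 9, 4, 3, 12, 5] = (1 8 11 3)(4 7 6 10)(5 13)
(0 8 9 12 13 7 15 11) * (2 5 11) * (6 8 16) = [16, 1, 5, 3, 4, 11, 8, 15, 9, 12, 10, 0, 13, 7, 14, 2, 6] = (0 16 6 8 9 12 13 7 15 2 5 11)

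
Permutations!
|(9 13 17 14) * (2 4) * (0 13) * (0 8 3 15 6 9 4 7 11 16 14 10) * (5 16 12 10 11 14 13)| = 40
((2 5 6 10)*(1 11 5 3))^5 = (1 2 6 11 3 10 5) = [0, 2, 6, 10, 4, 1, 11, 7, 8, 9, 5, 3]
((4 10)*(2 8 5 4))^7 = (2 5 10 8 4) = [0, 1, 5, 3, 2, 10, 6, 7, 4, 9, 8]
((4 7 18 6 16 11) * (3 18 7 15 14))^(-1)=(3 14 15 4 11 16 6 18)=[0, 1, 2, 14, 11, 5, 18, 7, 8, 9, 10, 16, 12, 13, 15, 4, 6, 17, 3]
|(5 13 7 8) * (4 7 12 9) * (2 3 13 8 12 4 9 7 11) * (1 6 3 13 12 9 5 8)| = 28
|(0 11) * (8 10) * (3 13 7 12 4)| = 10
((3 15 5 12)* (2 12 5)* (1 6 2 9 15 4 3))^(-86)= (15)(1 2)(6 12)= [0, 2, 1, 3, 4, 5, 12, 7, 8, 9, 10, 11, 6, 13, 14, 15]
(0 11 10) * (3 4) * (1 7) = (0 11 10)(1 7)(3 4) = [11, 7, 2, 4, 3, 5, 6, 1, 8, 9, 0, 10]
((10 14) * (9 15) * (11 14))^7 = (9 15)(10 11 14) = [0, 1, 2, 3, 4, 5, 6, 7, 8, 15, 11, 14, 12, 13, 10, 9]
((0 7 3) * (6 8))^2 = (8)(0 3 7) = [3, 1, 2, 7, 4, 5, 6, 0, 8]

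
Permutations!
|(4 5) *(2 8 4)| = 4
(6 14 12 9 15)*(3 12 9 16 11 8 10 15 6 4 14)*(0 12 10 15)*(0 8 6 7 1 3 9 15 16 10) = [12, 3, 2, 0, 14, 5, 9, 1, 16, 7, 8, 6, 10, 13, 15, 4, 11] = (0 12 10 8 16 11 6 9 7 1 3)(4 14 15)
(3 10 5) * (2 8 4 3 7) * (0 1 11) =[1, 11, 8, 10, 3, 7, 6, 2, 4, 9, 5, 0] =(0 1 11)(2 8 4 3 10 5 7)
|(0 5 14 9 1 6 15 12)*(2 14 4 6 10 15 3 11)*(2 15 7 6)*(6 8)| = |(0 5 4 2 14 9 1 10 7 8 6 3 11 15 12)| = 15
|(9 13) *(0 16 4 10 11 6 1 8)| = 8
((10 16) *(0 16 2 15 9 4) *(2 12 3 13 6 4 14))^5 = [13, 1, 15, 16, 3, 5, 12, 7, 8, 14, 4, 11, 0, 10, 2, 9, 6] = (0 13 10 4 3 16 6 12)(2 15 9 14)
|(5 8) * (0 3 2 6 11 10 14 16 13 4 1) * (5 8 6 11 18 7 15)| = |(0 3 2 11 10 14 16 13 4 1)(5 6 18 7 15)| = 10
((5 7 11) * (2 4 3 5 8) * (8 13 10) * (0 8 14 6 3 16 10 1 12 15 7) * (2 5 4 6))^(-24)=(2 16 6 10 3 14 4)=[0, 1, 16, 14, 2, 5, 10, 7, 8, 9, 3, 11, 12, 13, 4, 15, 6]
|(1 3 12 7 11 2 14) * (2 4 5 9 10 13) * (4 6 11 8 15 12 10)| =|(1 3 10 13 2 14)(4 5 9)(6 11)(7 8 15 12)| =12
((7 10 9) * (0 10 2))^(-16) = (0 2 7 9 10) = [2, 1, 7, 3, 4, 5, 6, 9, 8, 10, 0]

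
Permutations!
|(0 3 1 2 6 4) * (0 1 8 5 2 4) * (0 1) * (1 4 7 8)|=9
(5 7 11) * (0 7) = (0 7 11 5) = [7, 1, 2, 3, 4, 0, 6, 11, 8, 9, 10, 5]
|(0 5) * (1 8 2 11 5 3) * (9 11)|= |(0 3 1 8 2 9 11 5)|= 8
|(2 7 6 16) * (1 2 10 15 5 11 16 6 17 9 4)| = 30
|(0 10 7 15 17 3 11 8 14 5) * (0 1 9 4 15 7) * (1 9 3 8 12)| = 28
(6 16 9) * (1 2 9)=(1 2 9 6 16)=[0, 2, 9, 3, 4, 5, 16, 7, 8, 6, 10, 11, 12, 13, 14, 15, 1]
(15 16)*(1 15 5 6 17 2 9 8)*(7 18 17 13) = [0, 15, 9, 3, 4, 6, 13, 18, 1, 8, 10, 11, 12, 7, 14, 16, 5, 2, 17] = (1 15 16 5 6 13 7 18 17 2 9 8)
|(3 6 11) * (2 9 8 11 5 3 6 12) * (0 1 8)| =10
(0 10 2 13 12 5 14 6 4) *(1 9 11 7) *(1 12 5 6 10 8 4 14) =(0 8 4)(1 9 11 7 12 6 14 10 2 13 5) =[8, 9, 13, 3, 0, 1, 14, 12, 4, 11, 2, 7, 6, 5, 10]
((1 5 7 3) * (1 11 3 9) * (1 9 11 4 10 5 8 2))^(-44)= [0, 8, 1, 7, 11, 4, 6, 10, 2, 9, 3, 5]= (1 8 2)(3 7 10)(4 11 5)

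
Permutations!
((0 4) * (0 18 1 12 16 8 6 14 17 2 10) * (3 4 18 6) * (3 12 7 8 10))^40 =[0, 1, 14, 17, 2, 5, 3, 7, 8, 9, 10, 11, 12, 13, 4, 15, 16, 6, 18] =(18)(2 14 4)(3 17 6)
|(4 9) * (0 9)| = |(0 9 4)| = 3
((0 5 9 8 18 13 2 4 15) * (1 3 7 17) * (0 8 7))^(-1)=(0 3 1 17 7 9 5)(2 13 18 8 15 4)=[3, 17, 13, 1, 2, 0, 6, 9, 15, 5, 10, 11, 12, 18, 14, 4, 16, 7, 8]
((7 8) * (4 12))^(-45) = (4 12)(7 8) = [0, 1, 2, 3, 12, 5, 6, 8, 7, 9, 10, 11, 4]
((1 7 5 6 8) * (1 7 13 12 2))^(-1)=(1 2 12 13)(5 7 8 6)=[0, 2, 12, 3, 4, 7, 5, 8, 6, 9, 10, 11, 13, 1]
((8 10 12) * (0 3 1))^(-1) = (0 1 3)(8 12 10) = [1, 3, 2, 0, 4, 5, 6, 7, 12, 9, 8, 11, 10]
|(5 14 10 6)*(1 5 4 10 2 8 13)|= 6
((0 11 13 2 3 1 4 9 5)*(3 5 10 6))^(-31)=(0 5 2 13 11)(1 3 6 10 9 4)=[5, 3, 13, 6, 1, 2, 10, 7, 8, 4, 9, 0, 12, 11]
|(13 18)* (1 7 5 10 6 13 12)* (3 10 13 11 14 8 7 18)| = 9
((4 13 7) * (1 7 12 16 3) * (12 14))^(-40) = (16) = [0, 1, 2, 3, 4, 5, 6, 7, 8, 9, 10, 11, 12, 13, 14, 15, 16]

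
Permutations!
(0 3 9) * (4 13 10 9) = [3, 1, 2, 4, 13, 5, 6, 7, 8, 0, 9, 11, 12, 10] = (0 3 4 13 10 9)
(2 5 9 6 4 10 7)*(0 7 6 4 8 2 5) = (0 7 5 9 4 10 6 8 2) = [7, 1, 0, 3, 10, 9, 8, 5, 2, 4, 6]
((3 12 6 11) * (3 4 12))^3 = (4 11 6 12) = [0, 1, 2, 3, 11, 5, 12, 7, 8, 9, 10, 6, 4]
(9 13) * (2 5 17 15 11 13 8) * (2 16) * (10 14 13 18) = (2 5 17 15 11 18 10 14 13 9 8 16) = [0, 1, 5, 3, 4, 17, 6, 7, 16, 8, 14, 18, 12, 9, 13, 11, 2, 15, 10]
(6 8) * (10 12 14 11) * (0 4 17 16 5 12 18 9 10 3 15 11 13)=(0 4 17 16 5 12 14 13)(3 15 11)(6 8)(9 10 18)=[4, 1, 2, 15, 17, 12, 8, 7, 6, 10, 18, 3, 14, 0, 13, 11, 5, 16, 9]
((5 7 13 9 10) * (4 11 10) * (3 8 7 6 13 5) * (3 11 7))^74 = (4 5 13)(6 9 7) = [0, 1, 2, 3, 5, 13, 9, 6, 8, 7, 10, 11, 12, 4]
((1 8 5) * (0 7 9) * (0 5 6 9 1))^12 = (0 9 8 7 5 6 1) = [9, 0, 2, 3, 4, 6, 1, 5, 7, 8]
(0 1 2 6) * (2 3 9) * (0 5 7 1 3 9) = [3, 9, 6, 0, 4, 7, 5, 1, 8, 2] = (0 3)(1 9 2 6 5 7)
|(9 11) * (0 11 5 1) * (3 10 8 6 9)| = |(0 11 3 10 8 6 9 5 1)| = 9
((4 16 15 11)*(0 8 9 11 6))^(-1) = [6, 1, 2, 3, 11, 5, 15, 7, 0, 8, 10, 9, 12, 13, 14, 16, 4] = (0 6 15 16 4 11 9 8)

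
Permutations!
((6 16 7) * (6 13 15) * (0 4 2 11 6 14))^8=[15, 1, 0, 3, 14, 5, 2, 6, 8, 9, 10, 4, 12, 16, 13, 7, 11]=(0 15 7 6 2)(4 14 13 16 11)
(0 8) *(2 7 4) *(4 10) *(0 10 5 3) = (0 8 10 4 2 7 5 3) = [8, 1, 7, 0, 2, 3, 6, 5, 10, 9, 4]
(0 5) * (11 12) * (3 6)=[5, 1, 2, 6, 4, 0, 3, 7, 8, 9, 10, 12, 11]=(0 5)(3 6)(11 12)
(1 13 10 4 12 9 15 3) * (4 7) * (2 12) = [0, 13, 12, 1, 2, 5, 6, 4, 8, 15, 7, 11, 9, 10, 14, 3] = (1 13 10 7 4 2 12 9 15 3)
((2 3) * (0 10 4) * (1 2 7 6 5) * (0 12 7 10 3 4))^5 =(0 10 3)(1 6 12 2 5 7 4) =[10, 6, 5, 0, 1, 7, 12, 4, 8, 9, 3, 11, 2]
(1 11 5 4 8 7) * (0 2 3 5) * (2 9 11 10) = (0 9 11)(1 10 2 3 5 4 8 7) = [9, 10, 3, 5, 8, 4, 6, 1, 7, 11, 2, 0]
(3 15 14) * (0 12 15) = (0 12 15 14 3) = [12, 1, 2, 0, 4, 5, 6, 7, 8, 9, 10, 11, 15, 13, 3, 14]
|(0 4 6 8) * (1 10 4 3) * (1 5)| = 8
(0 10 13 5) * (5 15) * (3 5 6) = (0 10 13 15 6 3 5) = [10, 1, 2, 5, 4, 0, 3, 7, 8, 9, 13, 11, 12, 15, 14, 6]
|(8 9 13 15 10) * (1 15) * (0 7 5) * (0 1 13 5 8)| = |(0 7 8 9 5 1 15 10)| = 8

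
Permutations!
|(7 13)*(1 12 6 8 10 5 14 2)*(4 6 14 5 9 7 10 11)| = |(1 12 14 2)(4 6 8 11)(7 13 10 9)| = 4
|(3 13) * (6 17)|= |(3 13)(6 17)|= 2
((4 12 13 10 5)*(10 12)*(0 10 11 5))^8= (13)(4 5 11)= [0, 1, 2, 3, 5, 11, 6, 7, 8, 9, 10, 4, 12, 13]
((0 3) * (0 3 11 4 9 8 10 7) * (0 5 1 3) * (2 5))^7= (0 2 9 3 7 4 1 10 11 5 8)= [2, 10, 9, 7, 1, 8, 6, 4, 0, 3, 11, 5]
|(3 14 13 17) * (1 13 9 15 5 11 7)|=10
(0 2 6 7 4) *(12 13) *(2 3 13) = (0 3 13 12 2 6 7 4) = [3, 1, 6, 13, 0, 5, 7, 4, 8, 9, 10, 11, 2, 12]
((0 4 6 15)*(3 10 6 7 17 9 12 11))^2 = (0 7 9 11 10 15 4 17 12 3 6) = [7, 1, 2, 6, 17, 5, 0, 9, 8, 11, 15, 10, 3, 13, 14, 4, 16, 12]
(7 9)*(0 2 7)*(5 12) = (0 2 7 9)(5 12) = [2, 1, 7, 3, 4, 12, 6, 9, 8, 0, 10, 11, 5]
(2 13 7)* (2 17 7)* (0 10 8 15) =(0 10 8 15)(2 13)(7 17) =[10, 1, 13, 3, 4, 5, 6, 17, 15, 9, 8, 11, 12, 2, 14, 0, 16, 7]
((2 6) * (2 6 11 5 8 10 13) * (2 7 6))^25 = (2 11 5 8 10 13 7 6) = [0, 1, 11, 3, 4, 8, 2, 6, 10, 9, 13, 5, 12, 7]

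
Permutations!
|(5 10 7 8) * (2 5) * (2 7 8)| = |(2 5 10 8 7)| = 5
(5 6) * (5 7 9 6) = (6 7 9) = [0, 1, 2, 3, 4, 5, 7, 9, 8, 6]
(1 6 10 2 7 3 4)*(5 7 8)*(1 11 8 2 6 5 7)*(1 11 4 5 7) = [0, 7, 2, 5, 4, 11, 10, 3, 1, 9, 6, 8] = (1 7 3 5 11 8)(6 10)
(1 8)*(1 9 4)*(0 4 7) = (0 4 1 8 9 7) = [4, 8, 2, 3, 1, 5, 6, 0, 9, 7]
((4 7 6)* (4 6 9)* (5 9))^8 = [0, 1, 2, 3, 4, 5, 6, 7, 8, 9] = (9)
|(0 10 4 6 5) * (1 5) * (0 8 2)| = 8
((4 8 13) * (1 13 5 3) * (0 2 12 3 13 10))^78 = (4 5)(8 13) = [0, 1, 2, 3, 5, 4, 6, 7, 13, 9, 10, 11, 12, 8]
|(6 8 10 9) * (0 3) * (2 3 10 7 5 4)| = |(0 10 9 6 8 7 5 4 2 3)| = 10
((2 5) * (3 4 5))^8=(5)=[0, 1, 2, 3, 4, 5]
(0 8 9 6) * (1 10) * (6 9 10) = (0 8 10 1 6) = [8, 6, 2, 3, 4, 5, 0, 7, 10, 9, 1]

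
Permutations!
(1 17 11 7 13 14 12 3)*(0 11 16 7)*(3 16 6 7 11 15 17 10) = (0 15 17 6 7 13 14 12 16 11)(1 10 3) = [15, 10, 2, 1, 4, 5, 7, 13, 8, 9, 3, 0, 16, 14, 12, 17, 11, 6]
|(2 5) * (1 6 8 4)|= 4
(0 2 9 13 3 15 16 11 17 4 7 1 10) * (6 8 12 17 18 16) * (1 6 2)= [1, 10, 9, 15, 7, 5, 8, 6, 12, 13, 0, 18, 17, 3, 14, 2, 11, 4, 16]= (0 1 10)(2 9 13 3 15)(4 7 6 8 12 17)(11 18 16)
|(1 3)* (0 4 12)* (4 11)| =|(0 11 4 12)(1 3)| =4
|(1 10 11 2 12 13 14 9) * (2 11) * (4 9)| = |(1 10 2 12 13 14 4 9)| = 8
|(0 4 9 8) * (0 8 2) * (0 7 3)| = 6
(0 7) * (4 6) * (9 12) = (0 7)(4 6)(9 12) = [7, 1, 2, 3, 6, 5, 4, 0, 8, 12, 10, 11, 9]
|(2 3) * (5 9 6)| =6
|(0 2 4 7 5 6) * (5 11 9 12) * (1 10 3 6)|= 12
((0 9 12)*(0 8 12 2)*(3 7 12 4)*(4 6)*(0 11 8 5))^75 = (0 12 3 6 11 9 5 7 4 8 2) = [12, 1, 0, 6, 8, 7, 11, 4, 2, 5, 10, 9, 3]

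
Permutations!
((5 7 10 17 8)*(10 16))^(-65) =(5 7 16 10 17 8) =[0, 1, 2, 3, 4, 7, 6, 16, 5, 9, 17, 11, 12, 13, 14, 15, 10, 8]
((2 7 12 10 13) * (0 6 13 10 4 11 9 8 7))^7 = [2, 1, 13, 3, 11, 5, 0, 12, 7, 8, 10, 9, 4, 6] = (0 2 13 6)(4 11 9 8 7 12)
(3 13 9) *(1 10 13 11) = (1 10 13 9 3 11) = [0, 10, 2, 11, 4, 5, 6, 7, 8, 3, 13, 1, 12, 9]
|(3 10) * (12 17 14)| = 6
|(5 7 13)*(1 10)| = |(1 10)(5 7 13)| = 6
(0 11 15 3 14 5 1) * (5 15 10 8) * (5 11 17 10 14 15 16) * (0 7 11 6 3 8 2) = (0 17 10 2)(1 7 11 14 16 5)(3 15 8 6) = [17, 7, 0, 15, 4, 1, 3, 11, 6, 9, 2, 14, 12, 13, 16, 8, 5, 10]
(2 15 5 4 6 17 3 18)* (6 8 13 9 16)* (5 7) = [0, 1, 15, 18, 8, 4, 17, 5, 13, 16, 10, 11, 12, 9, 14, 7, 6, 3, 2] = (2 15 7 5 4 8 13 9 16 6 17 3 18)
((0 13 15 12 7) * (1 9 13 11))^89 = [11, 9, 2, 3, 4, 5, 6, 0, 8, 13, 10, 1, 7, 15, 14, 12] = (0 11 1 9 13 15 12 7)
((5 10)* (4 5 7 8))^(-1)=(4 8 7 10 5)=[0, 1, 2, 3, 8, 4, 6, 10, 7, 9, 5]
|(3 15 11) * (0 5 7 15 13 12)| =8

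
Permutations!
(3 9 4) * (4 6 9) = (3 4)(6 9) = [0, 1, 2, 4, 3, 5, 9, 7, 8, 6]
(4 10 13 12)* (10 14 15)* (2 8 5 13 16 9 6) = (2 8 5 13 12 4 14 15 10 16 9 6) = [0, 1, 8, 3, 14, 13, 2, 7, 5, 6, 16, 11, 4, 12, 15, 10, 9]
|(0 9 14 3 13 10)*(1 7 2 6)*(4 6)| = 30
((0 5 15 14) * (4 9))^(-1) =(0 14 15 5)(4 9) =[14, 1, 2, 3, 9, 0, 6, 7, 8, 4, 10, 11, 12, 13, 15, 5]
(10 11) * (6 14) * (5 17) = (5 17)(6 14)(10 11) = [0, 1, 2, 3, 4, 17, 14, 7, 8, 9, 11, 10, 12, 13, 6, 15, 16, 5]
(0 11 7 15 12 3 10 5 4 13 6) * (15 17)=(0 11 7 17 15 12 3 10 5 4 13 6)=[11, 1, 2, 10, 13, 4, 0, 17, 8, 9, 5, 7, 3, 6, 14, 12, 16, 15]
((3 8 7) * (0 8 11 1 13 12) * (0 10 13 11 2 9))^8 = (0 7 2)(3 9 8)(10 12 13) = [7, 1, 0, 9, 4, 5, 6, 2, 3, 8, 12, 11, 13, 10]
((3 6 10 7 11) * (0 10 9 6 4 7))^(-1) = (0 10)(3 11 7 4)(6 9) = [10, 1, 2, 11, 3, 5, 9, 4, 8, 6, 0, 7]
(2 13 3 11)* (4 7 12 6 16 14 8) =(2 13 3 11)(4 7 12 6 16 14 8) =[0, 1, 13, 11, 7, 5, 16, 12, 4, 9, 10, 2, 6, 3, 8, 15, 14]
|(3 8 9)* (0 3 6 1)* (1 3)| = 4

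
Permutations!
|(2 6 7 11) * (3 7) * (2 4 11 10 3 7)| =|(2 6 7 10 3)(4 11)| =10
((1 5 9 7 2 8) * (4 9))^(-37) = (1 2 9 5 8 7 4) = [0, 2, 9, 3, 1, 8, 6, 4, 7, 5]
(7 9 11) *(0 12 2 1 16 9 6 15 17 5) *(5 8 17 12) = [5, 16, 1, 3, 4, 0, 15, 6, 17, 11, 10, 7, 2, 13, 14, 12, 9, 8] = (0 5)(1 16 9 11 7 6 15 12 2)(8 17)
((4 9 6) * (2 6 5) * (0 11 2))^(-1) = (0 5 9 4 6 2 11) = [5, 1, 11, 3, 6, 9, 2, 7, 8, 4, 10, 0]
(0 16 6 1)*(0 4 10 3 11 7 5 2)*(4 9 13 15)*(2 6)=(0 16 2)(1 9 13 15 4 10 3 11 7 5 6)=[16, 9, 0, 11, 10, 6, 1, 5, 8, 13, 3, 7, 12, 15, 14, 4, 2]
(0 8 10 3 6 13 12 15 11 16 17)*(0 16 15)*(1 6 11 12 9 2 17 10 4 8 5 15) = (0 5 15 12)(1 6 13 9 2 17 16 10 3 11)(4 8) = [5, 6, 17, 11, 8, 15, 13, 7, 4, 2, 3, 1, 0, 9, 14, 12, 10, 16]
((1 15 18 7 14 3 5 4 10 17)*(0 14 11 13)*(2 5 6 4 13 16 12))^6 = (0 17 16 14 1 12 3 15 2 6 18 5 4 7 13 10 11) = [17, 12, 6, 15, 7, 4, 18, 13, 8, 9, 11, 0, 3, 10, 1, 2, 14, 16, 5]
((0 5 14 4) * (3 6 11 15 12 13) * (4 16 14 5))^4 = (16)(3 12 11)(6 13 15) = [0, 1, 2, 12, 4, 5, 13, 7, 8, 9, 10, 3, 11, 15, 14, 6, 16]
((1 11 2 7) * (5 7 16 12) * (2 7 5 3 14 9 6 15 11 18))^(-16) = (1 6 12)(2 11 14)(3 18 15)(7 9 16) = [0, 6, 11, 18, 4, 5, 12, 9, 8, 16, 10, 14, 1, 13, 2, 3, 7, 17, 15]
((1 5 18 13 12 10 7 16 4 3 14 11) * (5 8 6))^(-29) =[0, 11, 2, 4, 16, 6, 8, 10, 1, 9, 12, 14, 13, 18, 3, 15, 7, 17, 5] =(1 11 14 3 4 16 7 10 12 13 18 5 6 8)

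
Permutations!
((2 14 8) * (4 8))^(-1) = (2 8 4 14) = [0, 1, 8, 3, 14, 5, 6, 7, 4, 9, 10, 11, 12, 13, 2]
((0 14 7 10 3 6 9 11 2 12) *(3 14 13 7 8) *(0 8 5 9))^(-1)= (0 6 3 8 12 2 11 9 5 14 10 7 13)= [6, 1, 11, 8, 4, 14, 3, 13, 12, 5, 7, 9, 2, 0, 10]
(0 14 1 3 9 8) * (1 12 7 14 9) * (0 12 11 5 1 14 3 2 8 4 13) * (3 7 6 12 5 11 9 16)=(0 16 3 14 9 4 13)(1 2 8 5)(6 12)=[16, 2, 8, 14, 13, 1, 12, 7, 5, 4, 10, 11, 6, 0, 9, 15, 3]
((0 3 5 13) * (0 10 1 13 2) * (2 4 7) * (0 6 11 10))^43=(0 13 1 10 11 6 2 7 4 5 3)=[13, 10, 7, 0, 5, 3, 2, 4, 8, 9, 11, 6, 12, 1]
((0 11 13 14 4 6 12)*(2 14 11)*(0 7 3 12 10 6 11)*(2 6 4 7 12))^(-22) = (0 10 11)(2 7)(3 14)(4 13 6) = [10, 1, 7, 14, 13, 5, 4, 2, 8, 9, 11, 0, 12, 6, 3]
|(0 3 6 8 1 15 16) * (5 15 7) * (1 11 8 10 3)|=|(0 1 7 5 15 16)(3 6 10)(8 11)|=6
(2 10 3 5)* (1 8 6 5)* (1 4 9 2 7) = [0, 8, 10, 4, 9, 7, 5, 1, 6, 2, 3] = (1 8 6 5 7)(2 10 3 4 9)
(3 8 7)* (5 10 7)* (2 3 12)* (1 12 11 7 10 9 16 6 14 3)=(1 12 2)(3 8 5 9 16 6 14)(7 11)=[0, 12, 1, 8, 4, 9, 14, 11, 5, 16, 10, 7, 2, 13, 3, 15, 6]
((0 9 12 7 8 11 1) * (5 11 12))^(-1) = (0 1 11 5 9)(7 12 8) = [1, 11, 2, 3, 4, 9, 6, 12, 7, 0, 10, 5, 8]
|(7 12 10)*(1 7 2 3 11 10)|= 12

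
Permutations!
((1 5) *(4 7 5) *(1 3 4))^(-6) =(3 7)(4 5) =[0, 1, 2, 7, 5, 4, 6, 3]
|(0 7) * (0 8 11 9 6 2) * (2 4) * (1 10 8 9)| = 12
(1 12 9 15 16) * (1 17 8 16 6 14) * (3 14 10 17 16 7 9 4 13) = [0, 12, 2, 14, 13, 5, 10, 9, 7, 15, 17, 11, 4, 3, 1, 6, 16, 8] = (1 12 4 13 3 14)(6 10 17 8 7 9 15)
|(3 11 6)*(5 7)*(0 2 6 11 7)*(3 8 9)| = |(11)(0 2 6 8 9 3 7 5)| = 8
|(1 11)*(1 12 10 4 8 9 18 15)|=|(1 11 12 10 4 8 9 18 15)|=9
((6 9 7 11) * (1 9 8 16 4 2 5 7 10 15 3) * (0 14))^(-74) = (1 9 10 15 3)(2 16 6 7)(4 8 11 5) = [0, 9, 16, 1, 8, 4, 7, 2, 11, 10, 15, 5, 12, 13, 14, 3, 6]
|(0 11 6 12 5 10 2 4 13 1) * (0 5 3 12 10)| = |(0 11 6 10 2 4 13 1 5)(3 12)| = 18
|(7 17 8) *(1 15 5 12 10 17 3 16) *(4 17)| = 11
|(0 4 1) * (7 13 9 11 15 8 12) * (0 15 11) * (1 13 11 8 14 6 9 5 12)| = 13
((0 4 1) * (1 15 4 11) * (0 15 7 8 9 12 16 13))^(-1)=[13, 11, 2, 3, 15, 5, 6, 4, 7, 8, 10, 0, 9, 16, 14, 1, 12]=(0 13 16 12 9 8 7 4 15 1 11)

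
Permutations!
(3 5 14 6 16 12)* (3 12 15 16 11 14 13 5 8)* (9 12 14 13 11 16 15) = (3 8)(5 11 13)(6 16 9 12 14) = [0, 1, 2, 8, 4, 11, 16, 7, 3, 12, 10, 13, 14, 5, 6, 15, 9]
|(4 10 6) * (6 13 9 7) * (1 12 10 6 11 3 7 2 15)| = 42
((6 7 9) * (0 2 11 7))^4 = (0 9 11)(2 6 7) = [9, 1, 6, 3, 4, 5, 7, 2, 8, 11, 10, 0]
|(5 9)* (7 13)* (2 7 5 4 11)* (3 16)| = |(2 7 13 5 9 4 11)(3 16)| = 14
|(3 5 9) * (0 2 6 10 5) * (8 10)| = 8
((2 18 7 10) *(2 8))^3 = [0, 1, 10, 3, 4, 5, 6, 2, 7, 9, 18, 11, 12, 13, 14, 15, 16, 17, 8] = (2 10 18 8 7)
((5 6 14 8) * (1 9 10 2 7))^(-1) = (1 7 2 10 9)(5 8 14 6) = [0, 7, 10, 3, 4, 8, 5, 2, 14, 1, 9, 11, 12, 13, 6]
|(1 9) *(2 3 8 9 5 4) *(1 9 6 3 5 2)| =|(9)(1 2 5 4)(3 8 6)| =12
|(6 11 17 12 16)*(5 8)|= |(5 8)(6 11 17 12 16)|= 10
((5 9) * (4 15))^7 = (4 15)(5 9) = [0, 1, 2, 3, 15, 9, 6, 7, 8, 5, 10, 11, 12, 13, 14, 4]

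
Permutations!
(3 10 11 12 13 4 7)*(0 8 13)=(0 8 13 4 7 3 10 11 12)=[8, 1, 2, 10, 7, 5, 6, 3, 13, 9, 11, 12, 0, 4]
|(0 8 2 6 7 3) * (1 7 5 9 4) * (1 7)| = |(0 8 2 6 5 9 4 7 3)| = 9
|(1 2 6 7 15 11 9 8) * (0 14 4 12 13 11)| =13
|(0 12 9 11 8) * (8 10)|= 6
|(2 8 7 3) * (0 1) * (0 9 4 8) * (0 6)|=9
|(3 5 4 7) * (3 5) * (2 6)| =|(2 6)(4 7 5)| =6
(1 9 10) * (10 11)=(1 9 11 10)=[0, 9, 2, 3, 4, 5, 6, 7, 8, 11, 1, 10]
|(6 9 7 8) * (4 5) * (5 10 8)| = 7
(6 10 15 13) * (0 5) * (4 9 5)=(0 4 9 5)(6 10 15 13)=[4, 1, 2, 3, 9, 0, 10, 7, 8, 5, 15, 11, 12, 6, 14, 13]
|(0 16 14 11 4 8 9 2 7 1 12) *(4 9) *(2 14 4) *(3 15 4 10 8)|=|(0 16 10 8 2 7 1 12)(3 15 4)(9 14 11)|=24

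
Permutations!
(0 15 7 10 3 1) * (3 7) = (0 15 3 1)(7 10) = [15, 0, 2, 1, 4, 5, 6, 10, 8, 9, 7, 11, 12, 13, 14, 3]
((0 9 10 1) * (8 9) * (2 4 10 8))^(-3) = (0 4 1 2 10)(8 9) = [4, 2, 10, 3, 1, 5, 6, 7, 9, 8, 0]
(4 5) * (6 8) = (4 5)(6 8) = [0, 1, 2, 3, 5, 4, 8, 7, 6]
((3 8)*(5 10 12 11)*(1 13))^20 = [0, 1, 2, 3, 4, 5, 6, 7, 8, 9, 10, 11, 12, 13] = (13)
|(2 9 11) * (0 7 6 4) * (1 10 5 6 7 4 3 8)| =|(0 4)(1 10 5 6 3 8)(2 9 11)| =6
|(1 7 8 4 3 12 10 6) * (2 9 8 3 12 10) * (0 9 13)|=|(0 9 8 4 12 2 13)(1 7 3 10 6)|=35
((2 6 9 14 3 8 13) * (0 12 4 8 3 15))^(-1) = [15, 1, 13, 3, 12, 5, 2, 7, 4, 6, 10, 11, 0, 8, 9, 14] = (0 15 14 9 6 2 13 8 4 12)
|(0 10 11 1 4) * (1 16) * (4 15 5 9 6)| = 10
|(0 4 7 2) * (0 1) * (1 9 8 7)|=12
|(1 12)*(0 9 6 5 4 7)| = |(0 9 6 5 4 7)(1 12)| = 6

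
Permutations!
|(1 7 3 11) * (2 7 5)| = 6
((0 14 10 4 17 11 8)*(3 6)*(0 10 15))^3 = (3 6)(4 8 17 10 11) = [0, 1, 2, 6, 8, 5, 3, 7, 17, 9, 11, 4, 12, 13, 14, 15, 16, 10]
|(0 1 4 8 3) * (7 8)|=6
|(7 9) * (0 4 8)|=6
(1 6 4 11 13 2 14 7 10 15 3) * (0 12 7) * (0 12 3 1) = [3, 6, 14, 0, 11, 5, 4, 10, 8, 9, 15, 13, 7, 2, 12, 1] = (0 3)(1 6 4 11 13 2 14 12 7 10 15)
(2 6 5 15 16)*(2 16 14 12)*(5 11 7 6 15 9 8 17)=(2 15 14 12)(5 9 8 17)(6 11 7)=[0, 1, 15, 3, 4, 9, 11, 6, 17, 8, 10, 7, 2, 13, 12, 14, 16, 5]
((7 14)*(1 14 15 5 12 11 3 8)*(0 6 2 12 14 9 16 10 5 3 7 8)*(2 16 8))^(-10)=(0 16 5 2 11 15)(1 8 9)(3 6 10 14 12 7)=[16, 8, 11, 6, 4, 2, 10, 3, 9, 1, 14, 15, 7, 13, 12, 0, 5]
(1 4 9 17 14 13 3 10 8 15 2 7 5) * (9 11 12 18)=(1 4 11 12 18 9 17 14 13 3 10 8 15 2 7 5)=[0, 4, 7, 10, 11, 1, 6, 5, 15, 17, 8, 12, 18, 3, 13, 2, 16, 14, 9]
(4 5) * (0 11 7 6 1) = (0 11 7 6 1)(4 5) = [11, 0, 2, 3, 5, 4, 1, 6, 8, 9, 10, 7]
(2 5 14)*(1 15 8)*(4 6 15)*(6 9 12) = (1 4 9 12 6 15 8)(2 5 14) = [0, 4, 5, 3, 9, 14, 15, 7, 1, 12, 10, 11, 6, 13, 2, 8]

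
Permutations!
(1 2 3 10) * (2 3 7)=(1 3 10)(2 7)=[0, 3, 7, 10, 4, 5, 6, 2, 8, 9, 1]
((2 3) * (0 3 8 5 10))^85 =[3, 1, 8, 2, 4, 10, 6, 7, 5, 9, 0] =(0 3 2 8 5 10)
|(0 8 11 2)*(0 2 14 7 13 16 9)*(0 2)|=|(0 8 11 14 7 13 16 9 2)|=9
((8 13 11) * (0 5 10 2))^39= (13)(0 2 10 5)= [2, 1, 10, 3, 4, 0, 6, 7, 8, 9, 5, 11, 12, 13]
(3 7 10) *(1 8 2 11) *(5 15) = (1 8 2 11)(3 7 10)(5 15) = [0, 8, 11, 7, 4, 15, 6, 10, 2, 9, 3, 1, 12, 13, 14, 5]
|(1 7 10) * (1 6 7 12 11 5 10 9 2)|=9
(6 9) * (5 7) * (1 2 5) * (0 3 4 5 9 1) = [3, 2, 9, 4, 5, 7, 1, 0, 8, 6] = (0 3 4 5 7)(1 2 9 6)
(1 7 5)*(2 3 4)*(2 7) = (1 2 3 4 7 5) = [0, 2, 3, 4, 7, 1, 6, 5]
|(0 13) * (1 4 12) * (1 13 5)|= 6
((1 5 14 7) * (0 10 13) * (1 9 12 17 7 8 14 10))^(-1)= (0 13 10 5 1)(7 17 12 9)(8 14)= [13, 0, 2, 3, 4, 1, 6, 17, 14, 7, 5, 11, 9, 10, 8, 15, 16, 12]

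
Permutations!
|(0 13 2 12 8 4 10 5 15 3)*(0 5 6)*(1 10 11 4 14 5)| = 12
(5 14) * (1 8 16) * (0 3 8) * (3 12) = (0 12 3 8 16 1)(5 14) = [12, 0, 2, 8, 4, 14, 6, 7, 16, 9, 10, 11, 3, 13, 5, 15, 1]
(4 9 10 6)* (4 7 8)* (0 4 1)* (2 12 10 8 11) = [4, 0, 12, 3, 9, 5, 7, 11, 1, 8, 6, 2, 10] = (0 4 9 8 1)(2 12 10 6 7 11)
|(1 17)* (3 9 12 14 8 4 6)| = |(1 17)(3 9 12 14 8 4 6)| = 14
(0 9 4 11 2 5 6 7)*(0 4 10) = [9, 1, 5, 3, 11, 6, 7, 4, 8, 10, 0, 2] = (0 9 10)(2 5 6 7 4 11)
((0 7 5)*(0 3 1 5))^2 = [0, 3, 2, 5, 4, 1, 6, 7] = (7)(1 3 5)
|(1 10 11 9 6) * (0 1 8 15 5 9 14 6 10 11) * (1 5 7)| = 28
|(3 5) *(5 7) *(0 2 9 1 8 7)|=8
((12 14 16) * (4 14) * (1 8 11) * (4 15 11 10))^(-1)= (1 11 15 12 16 14 4 10 8)= [0, 11, 2, 3, 10, 5, 6, 7, 1, 9, 8, 15, 16, 13, 4, 12, 14]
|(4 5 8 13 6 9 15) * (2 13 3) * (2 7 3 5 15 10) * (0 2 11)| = |(0 2 13 6 9 10 11)(3 7)(4 15)(5 8)| = 14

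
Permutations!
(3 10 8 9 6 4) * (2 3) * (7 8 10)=(10)(2 3 7 8 9 6 4)=[0, 1, 3, 7, 2, 5, 4, 8, 9, 6, 10]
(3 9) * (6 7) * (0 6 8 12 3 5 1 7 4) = (0 6 4)(1 7 8 12 3 9 5) = [6, 7, 2, 9, 0, 1, 4, 8, 12, 5, 10, 11, 3]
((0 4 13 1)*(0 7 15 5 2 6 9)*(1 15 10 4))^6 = (0 15 1 5 7 2 10 6 4 9 13) = [15, 5, 10, 3, 9, 7, 4, 2, 8, 13, 6, 11, 12, 0, 14, 1]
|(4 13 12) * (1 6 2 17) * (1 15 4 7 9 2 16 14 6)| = |(2 17 15 4 13 12 7 9)(6 16 14)| = 24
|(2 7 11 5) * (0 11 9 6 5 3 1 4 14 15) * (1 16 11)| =15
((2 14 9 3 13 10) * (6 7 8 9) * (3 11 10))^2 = (2 6 8 11)(7 9 10 14) = [0, 1, 6, 3, 4, 5, 8, 9, 11, 10, 14, 2, 12, 13, 7]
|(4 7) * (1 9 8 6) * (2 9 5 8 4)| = |(1 5 8 6)(2 9 4 7)| = 4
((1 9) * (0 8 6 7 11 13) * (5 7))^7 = (13)(1 9) = [0, 9, 2, 3, 4, 5, 6, 7, 8, 1, 10, 11, 12, 13]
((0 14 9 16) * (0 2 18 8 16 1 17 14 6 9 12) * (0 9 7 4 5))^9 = [5, 9, 18, 3, 7, 4, 0, 6, 16, 12, 10, 11, 14, 13, 17, 15, 2, 1, 8] = (0 5 4 7 6)(1 9 12 14 17)(2 18 8 16)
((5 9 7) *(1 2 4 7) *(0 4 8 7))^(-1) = (0 4)(1 9 5 7 8 2) = [4, 9, 1, 3, 0, 7, 6, 8, 2, 5]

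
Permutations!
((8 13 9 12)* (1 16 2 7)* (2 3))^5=(16)(8 13 9 12)=[0, 1, 2, 3, 4, 5, 6, 7, 13, 12, 10, 11, 8, 9, 14, 15, 16]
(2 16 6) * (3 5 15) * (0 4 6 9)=(0 4 6 2 16 9)(3 5 15)=[4, 1, 16, 5, 6, 15, 2, 7, 8, 0, 10, 11, 12, 13, 14, 3, 9]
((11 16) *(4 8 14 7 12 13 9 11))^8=[0, 1, 2, 3, 16, 5, 6, 14, 4, 13, 10, 9, 7, 12, 8, 15, 11]=(4 16 11 9 13 12 7 14 8)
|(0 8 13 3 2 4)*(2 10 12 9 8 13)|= 9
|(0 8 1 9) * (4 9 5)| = |(0 8 1 5 4 9)| = 6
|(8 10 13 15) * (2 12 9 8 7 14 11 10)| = 12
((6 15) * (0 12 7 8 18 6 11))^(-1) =(0 11 15 6 18 8 7 12) =[11, 1, 2, 3, 4, 5, 18, 12, 7, 9, 10, 15, 0, 13, 14, 6, 16, 17, 8]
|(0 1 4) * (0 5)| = |(0 1 4 5)| = 4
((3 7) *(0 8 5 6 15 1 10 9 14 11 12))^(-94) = (0 1 12 15 11 6 14 5 9 8 10) = [1, 12, 2, 3, 4, 9, 14, 7, 10, 8, 0, 6, 15, 13, 5, 11]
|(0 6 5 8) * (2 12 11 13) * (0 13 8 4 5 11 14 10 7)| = |(0 6 11 8 13 2 12 14 10 7)(4 5)| = 10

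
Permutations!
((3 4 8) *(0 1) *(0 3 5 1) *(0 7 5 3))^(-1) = (0 1 5 7)(3 8 4) = [1, 5, 2, 8, 3, 7, 6, 0, 4]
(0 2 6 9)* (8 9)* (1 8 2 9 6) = [9, 8, 1, 3, 4, 5, 2, 7, 6, 0] = (0 9)(1 8 6 2)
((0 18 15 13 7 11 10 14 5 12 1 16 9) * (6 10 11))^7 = (0 14 18 5 15 12 13 1 7 16 6 9 10) = [14, 7, 2, 3, 4, 15, 9, 16, 8, 10, 0, 11, 13, 1, 18, 12, 6, 17, 5]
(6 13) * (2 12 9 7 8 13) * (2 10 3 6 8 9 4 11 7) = (2 12 4 11 7 9)(3 6 10)(8 13) = [0, 1, 12, 6, 11, 5, 10, 9, 13, 2, 3, 7, 4, 8]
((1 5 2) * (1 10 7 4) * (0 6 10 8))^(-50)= (0 4 8 7 2 10 5 6 1)= [4, 0, 10, 3, 8, 6, 1, 2, 7, 9, 5]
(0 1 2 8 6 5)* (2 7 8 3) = (0 1 7 8 6 5)(2 3) = [1, 7, 3, 2, 4, 0, 5, 8, 6]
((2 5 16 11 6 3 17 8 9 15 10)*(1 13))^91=(1 13)(2 11 17 15 5 6 8 10 16 3 9)=[0, 13, 11, 9, 4, 6, 8, 7, 10, 2, 16, 17, 12, 1, 14, 5, 3, 15]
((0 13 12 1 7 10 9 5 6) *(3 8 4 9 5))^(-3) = [10, 0, 2, 8, 9, 1, 7, 13, 4, 3, 12, 11, 6, 5] = (0 10 12 6 7 13 5 1)(3 8 4 9)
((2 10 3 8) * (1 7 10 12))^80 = (1 3 12 10 2 7 8) = [0, 3, 7, 12, 4, 5, 6, 8, 1, 9, 2, 11, 10]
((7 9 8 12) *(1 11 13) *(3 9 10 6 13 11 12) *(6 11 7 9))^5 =(1 6 8 12 13 3 9)(7 11 10) =[0, 6, 2, 9, 4, 5, 8, 11, 12, 1, 7, 10, 13, 3]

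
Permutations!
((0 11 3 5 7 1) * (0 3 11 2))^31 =(11)(0 2)(1 7 5 3) =[2, 7, 0, 1, 4, 3, 6, 5, 8, 9, 10, 11]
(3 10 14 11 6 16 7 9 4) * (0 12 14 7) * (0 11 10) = [12, 1, 2, 0, 3, 5, 16, 9, 8, 4, 7, 6, 14, 13, 10, 15, 11] = (0 12 14 10 7 9 4 3)(6 16 11)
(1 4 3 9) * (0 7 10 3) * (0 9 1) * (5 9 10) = (0 7 5 9)(1 4 10 3) = [7, 4, 2, 1, 10, 9, 6, 5, 8, 0, 3]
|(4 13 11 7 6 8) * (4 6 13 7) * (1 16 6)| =|(1 16 6 8)(4 7 13 11)| =4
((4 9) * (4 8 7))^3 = [0, 1, 2, 3, 7, 5, 6, 8, 9, 4] = (4 7 8 9)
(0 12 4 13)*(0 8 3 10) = (0 12 4 13 8 3 10) = [12, 1, 2, 10, 13, 5, 6, 7, 3, 9, 0, 11, 4, 8]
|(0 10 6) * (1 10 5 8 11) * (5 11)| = |(0 11 1 10 6)(5 8)| = 10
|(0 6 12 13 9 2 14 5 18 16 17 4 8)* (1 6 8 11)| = 26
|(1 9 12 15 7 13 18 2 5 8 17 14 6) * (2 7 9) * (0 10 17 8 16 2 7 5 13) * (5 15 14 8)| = 16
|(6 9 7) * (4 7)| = |(4 7 6 9)| = 4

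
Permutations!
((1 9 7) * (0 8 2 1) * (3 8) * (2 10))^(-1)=[7, 2, 10, 0, 4, 5, 6, 9, 3, 1, 8]=(0 7 9 1 2 10 8 3)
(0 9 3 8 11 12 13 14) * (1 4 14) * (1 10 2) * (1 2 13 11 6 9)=(0 1 4 14)(3 8 6 9)(10 13)(11 12)=[1, 4, 2, 8, 14, 5, 9, 7, 6, 3, 13, 12, 11, 10, 0]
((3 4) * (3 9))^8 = (3 9 4) = [0, 1, 2, 9, 3, 5, 6, 7, 8, 4]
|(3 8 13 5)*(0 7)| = |(0 7)(3 8 13 5)| = 4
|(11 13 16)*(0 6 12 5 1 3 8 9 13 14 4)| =13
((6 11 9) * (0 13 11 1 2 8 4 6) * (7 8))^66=(0 11)(9 13)=[11, 1, 2, 3, 4, 5, 6, 7, 8, 13, 10, 0, 12, 9]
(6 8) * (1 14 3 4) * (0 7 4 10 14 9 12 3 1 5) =(0 7 4 5)(1 9 12 3 10 14)(6 8) =[7, 9, 2, 10, 5, 0, 8, 4, 6, 12, 14, 11, 3, 13, 1]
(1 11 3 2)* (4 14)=[0, 11, 1, 2, 14, 5, 6, 7, 8, 9, 10, 3, 12, 13, 4]=(1 11 3 2)(4 14)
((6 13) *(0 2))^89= (0 2)(6 13)= [2, 1, 0, 3, 4, 5, 13, 7, 8, 9, 10, 11, 12, 6]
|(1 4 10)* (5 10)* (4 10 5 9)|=2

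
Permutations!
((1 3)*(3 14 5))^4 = (14) = [0, 1, 2, 3, 4, 5, 6, 7, 8, 9, 10, 11, 12, 13, 14]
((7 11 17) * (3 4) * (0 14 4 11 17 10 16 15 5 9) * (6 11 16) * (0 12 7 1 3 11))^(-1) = (0 6 10 11 4 14)(1 17 7 12 9 5 15 16 3) = [6, 17, 2, 1, 14, 15, 10, 12, 8, 5, 11, 4, 9, 13, 0, 16, 3, 7]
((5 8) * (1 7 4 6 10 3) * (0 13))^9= (0 13)(1 6)(3 4)(5 8)(7 10)= [13, 6, 2, 4, 3, 8, 1, 10, 5, 9, 7, 11, 12, 0]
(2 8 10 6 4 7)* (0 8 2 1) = (0 8 10 6 4 7 1) = [8, 0, 2, 3, 7, 5, 4, 1, 10, 9, 6]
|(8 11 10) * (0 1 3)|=|(0 1 3)(8 11 10)|=3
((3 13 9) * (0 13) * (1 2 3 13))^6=(13)(0 2)(1 3)=[2, 3, 0, 1, 4, 5, 6, 7, 8, 9, 10, 11, 12, 13]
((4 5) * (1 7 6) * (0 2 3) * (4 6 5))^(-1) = (0 3 2)(1 6 5 7) = [3, 6, 0, 2, 4, 7, 5, 1]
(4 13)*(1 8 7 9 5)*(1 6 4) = (1 8 7 9 5 6 4 13) = [0, 8, 2, 3, 13, 6, 4, 9, 7, 5, 10, 11, 12, 1]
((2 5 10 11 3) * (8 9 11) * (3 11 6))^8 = (11)(2 5 10 8 9 6 3) = [0, 1, 5, 2, 4, 10, 3, 7, 9, 6, 8, 11]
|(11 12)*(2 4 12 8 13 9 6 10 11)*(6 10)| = 15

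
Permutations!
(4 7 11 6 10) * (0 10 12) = (0 10 4 7 11 6 12) = [10, 1, 2, 3, 7, 5, 12, 11, 8, 9, 4, 6, 0]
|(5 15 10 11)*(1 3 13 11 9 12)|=9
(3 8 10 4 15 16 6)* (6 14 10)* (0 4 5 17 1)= (0 4 15 16 14 10 5 17 1)(3 8 6)= [4, 0, 2, 8, 15, 17, 3, 7, 6, 9, 5, 11, 12, 13, 10, 16, 14, 1]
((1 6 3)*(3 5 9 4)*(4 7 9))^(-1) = (1 3 4 5 6)(7 9) = [0, 3, 2, 4, 5, 6, 1, 9, 8, 7]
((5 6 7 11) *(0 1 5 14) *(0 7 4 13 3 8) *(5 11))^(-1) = (0 8 3 13 4 6 5 7 14 11 1) = [8, 0, 2, 13, 6, 7, 5, 14, 3, 9, 10, 1, 12, 4, 11]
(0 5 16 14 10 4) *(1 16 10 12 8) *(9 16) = (0 5 10 4)(1 9 16 14 12 8) = [5, 9, 2, 3, 0, 10, 6, 7, 1, 16, 4, 11, 8, 13, 12, 15, 14]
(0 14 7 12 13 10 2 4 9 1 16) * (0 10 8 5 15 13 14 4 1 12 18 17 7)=[4, 16, 1, 3, 9, 15, 6, 18, 5, 12, 2, 11, 14, 8, 0, 13, 10, 7, 17]=(0 4 9 12 14)(1 16 10 2)(5 15 13 8)(7 18 17)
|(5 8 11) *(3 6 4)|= 3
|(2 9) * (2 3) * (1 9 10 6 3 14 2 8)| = |(1 9 14 2 10 6 3 8)| = 8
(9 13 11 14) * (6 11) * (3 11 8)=[0, 1, 2, 11, 4, 5, 8, 7, 3, 13, 10, 14, 12, 6, 9]=(3 11 14 9 13 6 8)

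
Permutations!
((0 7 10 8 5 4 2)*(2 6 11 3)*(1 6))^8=[11, 8, 6, 1, 10, 7, 5, 3, 0, 9, 2, 4]=(0 11 4 10 2 6 5 7 3 1 8)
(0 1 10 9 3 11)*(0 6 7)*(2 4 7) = (0 1 10 9 3 11 6 2 4 7) = [1, 10, 4, 11, 7, 5, 2, 0, 8, 3, 9, 6]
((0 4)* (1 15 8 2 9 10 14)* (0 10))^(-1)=(0 9 2 8 15 1 14 10 4)=[9, 14, 8, 3, 0, 5, 6, 7, 15, 2, 4, 11, 12, 13, 10, 1]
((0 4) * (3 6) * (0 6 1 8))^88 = (0 1 6)(3 4 8) = [1, 6, 2, 4, 8, 5, 0, 7, 3]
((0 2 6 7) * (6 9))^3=(0 6 2 7 9)=[6, 1, 7, 3, 4, 5, 2, 9, 8, 0]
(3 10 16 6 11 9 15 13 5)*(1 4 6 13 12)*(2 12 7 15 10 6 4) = [0, 2, 12, 6, 4, 3, 11, 15, 8, 10, 16, 9, 1, 5, 14, 7, 13] = (1 2 12)(3 6 11 9 10 16 13 5)(7 15)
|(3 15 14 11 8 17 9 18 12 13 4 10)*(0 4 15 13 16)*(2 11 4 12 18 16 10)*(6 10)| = |(18)(0 12 6 10 3 13 15 14 4 2 11 8 17 9 16)| = 15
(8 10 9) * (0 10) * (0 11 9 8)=[10, 1, 2, 3, 4, 5, 6, 7, 11, 0, 8, 9]=(0 10 8 11 9)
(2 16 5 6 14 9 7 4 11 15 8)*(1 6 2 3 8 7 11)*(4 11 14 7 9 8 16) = (1 6 7 11 15 9 14 8 3 16 5 2 4) = [0, 6, 4, 16, 1, 2, 7, 11, 3, 14, 10, 15, 12, 13, 8, 9, 5]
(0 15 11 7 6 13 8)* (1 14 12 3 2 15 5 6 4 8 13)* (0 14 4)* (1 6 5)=(0 1 4 8 14 12 3 2 15 11 7)=[1, 4, 15, 2, 8, 5, 6, 0, 14, 9, 10, 7, 3, 13, 12, 11]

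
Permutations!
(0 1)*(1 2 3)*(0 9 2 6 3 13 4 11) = [6, 9, 13, 1, 11, 5, 3, 7, 8, 2, 10, 0, 12, 4] = (0 6 3 1 9 2 13 4 11)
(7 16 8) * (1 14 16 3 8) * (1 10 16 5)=(1 14 5)(3 8 7)(10 16)=[0, 14, 2, 8, 4, 1, 6, 3, 7, 9, 16, 11, 12, 13, 5, 15, 10]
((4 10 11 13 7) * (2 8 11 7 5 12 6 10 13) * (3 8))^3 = (2 11 8 3)(4 12 7 5 10 13 6) = [0, 1, 11, 2, 12, 10, 4, 5, 3, 9, 13, 8, 7, 6]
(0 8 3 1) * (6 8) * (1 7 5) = (0 6 8 3 7 5 1) = [6, 0, 2, 7, 4, 1, 8, 5, 3]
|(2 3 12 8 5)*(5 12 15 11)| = |(2 3 15 11 5)(8 12)| = 10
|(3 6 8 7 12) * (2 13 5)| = 15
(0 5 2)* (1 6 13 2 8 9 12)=(0 5 8 9 12 1 6 13 2)=[5, 6, 0, 3, 4, 8, 13, 7, 9, 12, 10, 11, 1, 2]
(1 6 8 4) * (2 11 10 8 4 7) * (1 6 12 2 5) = [0, 12, 11, 3, 6, 1, 4, 5, 7, 9, 8, 10, 2] = (1 12 2 11 10 8 7 5)(4 6)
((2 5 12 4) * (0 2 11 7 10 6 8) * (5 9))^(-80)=(0 10 4 9 8 7 12 2 6 11 5)=[10, 1, 6, 3, 9, 0, 11, 12, 7, 8, 4, 5, 2]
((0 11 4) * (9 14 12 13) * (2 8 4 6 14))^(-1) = (0 4 8 2 9 13 12 14 6 11) = [4, 1, 9, 3, 8, 5, 11, 7, 2, 13, 10, 0, 14, 12, 6]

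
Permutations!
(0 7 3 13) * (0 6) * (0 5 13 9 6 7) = (3 9 6 5 13 7) = [0, 1, 2, 9, 4, 13, 5, 3, 8, 6, 10, 11, 12, 7]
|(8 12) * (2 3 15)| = |(2 3 15)(8 12)| = 6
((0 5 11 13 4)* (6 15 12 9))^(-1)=(0 4 13 11 5)(6 9 12 15)=[4, 1, 2, 3, 13, 0, 9, 7, 8, 12, 10, 5, 15, 11, 14, 6]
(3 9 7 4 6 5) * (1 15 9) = [0, 15, 2, 1, 6, 3, 5, 4, 8, 7, 10, 11, 12, 13, 14, 9] = (1 15 9 7 4 6 5 3)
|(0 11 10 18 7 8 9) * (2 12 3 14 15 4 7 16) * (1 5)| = 14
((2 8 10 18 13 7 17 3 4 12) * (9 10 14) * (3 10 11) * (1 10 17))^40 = (18) = [0, 1, 2, 3, 4, 5, 6, 7, 8, 9, 10, 11, 12, 13, 14, 15, 16, 17, 18]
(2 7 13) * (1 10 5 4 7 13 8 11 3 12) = [0, 10, 13, 12, 7, 4, 6, 8, 11, 9, 5, 3, 1, 2] = (1 10 5 4 7 8 11 3 12)(2 13)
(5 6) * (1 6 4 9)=(1 6 5 4 9)=[0, 6, 2, 3, 9, 4, 5, 7, 8, 1]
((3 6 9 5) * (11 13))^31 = (3 5 9 6)(11 13) = [0, 1, 2, 5, 4, 9, 3, 7, 8, 6, 10, 13, 12, 11]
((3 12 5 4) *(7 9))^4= (12)= [0, 1, 2, 3, 4, 5, 6, 7, 8, 9, 10, 11, 12]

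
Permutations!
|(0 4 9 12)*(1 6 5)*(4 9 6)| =|(0 9 12)(1 4 6 5)| =12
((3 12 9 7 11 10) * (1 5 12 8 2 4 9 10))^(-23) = [0, 11, 8, 10, 2, 1, 6, 9, 3, 4, 12, 7, 5] = (1 11 7 9 4 2 8 3 10 12 5)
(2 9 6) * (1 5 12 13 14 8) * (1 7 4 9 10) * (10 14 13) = [0, 5, 14, 3, 9, 12, 2, 4, 7, 6, 1, 11, 10, 13, 8] = (1 5 12 10)(2 14 8 7 4 9 6)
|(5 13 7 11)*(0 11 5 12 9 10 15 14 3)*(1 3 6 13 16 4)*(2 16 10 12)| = 14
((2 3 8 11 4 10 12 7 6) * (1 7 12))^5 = (12)(1 8 7 11 6 4 2 10 3) = [0, 8, 10, 1, 2, 5, 4, 11, 7, 9, 3, 6, 12]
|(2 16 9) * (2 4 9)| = |(2 16)(4 9)| = 2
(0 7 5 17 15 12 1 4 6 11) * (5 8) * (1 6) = [7, 4, 2, 3, 1, 17, 11, 8, 5, 9, 10, 0, 6, 13, 14, 12, 16, 15] = (0 7 8 5 17 15 12 6 11)(1 4)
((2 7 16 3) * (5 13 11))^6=[0, 1, 16, 7, 4, 5, 6, 3, 8, 9, 10, 11, 12, 13, 14, 15, 2]=(2 16)(3 7)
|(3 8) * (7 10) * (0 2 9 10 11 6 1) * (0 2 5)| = 14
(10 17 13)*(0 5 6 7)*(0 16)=(0 5 6 7 16)(10 17 13)=[5, 1, 2, 3, 4, 6, 7, 16, 8, 9, 17, 11, 12, 10, 14, 15, 0, 13]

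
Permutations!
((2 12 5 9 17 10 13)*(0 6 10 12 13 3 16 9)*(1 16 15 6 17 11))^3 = (0 5 12 17)(1 11 9 16)(2 13)(3 10 6 15) = [5, 11, 13, 10, 4, 12, 15, 7, 8, 16, 6, 9, 17, 2, 14, 3, 1, 0]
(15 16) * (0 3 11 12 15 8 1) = (0 3 11 12 15 16 8 1) = [3, 0, 2, 11, 4, 5, 6, 7, 1, 9, 10, 12, 15, 13, 14, 16, 8]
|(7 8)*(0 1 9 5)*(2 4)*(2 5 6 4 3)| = 6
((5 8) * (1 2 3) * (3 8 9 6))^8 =[0, 2, 8, 1, 4, 9, 3, 7, 5, 6] =(1 2 8 5 9 6 3)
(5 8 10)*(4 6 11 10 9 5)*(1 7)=(1 7)(4 6 11 10)(5 8 9)=[0, 7, 2, 3, 6, 8, 11, 1, 9, 5, 4, 10]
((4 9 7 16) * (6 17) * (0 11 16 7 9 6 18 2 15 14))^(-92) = (0 15 18 6 16)(2 17 4 11 14) = [15, 1, 17, 3, 11, 5, 16, 7, 8, 9, 10, 14, 12, 13, 2, 18, 0, 4, 6]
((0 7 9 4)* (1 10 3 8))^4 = (10) = [0, 1, 2, 3, 4, 5, 6, 7, 8, 9, 10]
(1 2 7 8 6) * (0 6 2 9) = (0 6 1 9)(2 7 8) = [6, 9, 7, 3, 4, 5, 1, 8, 2, 0]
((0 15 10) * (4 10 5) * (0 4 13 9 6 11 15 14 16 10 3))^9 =(0 10)(3 16)(4 14)(5 6)(9 15)(11 13) =[10, 1, 2, 16, 14, 6, 5, 7, 8, 15, 0, 13, 12, 11, 4, 9, 3]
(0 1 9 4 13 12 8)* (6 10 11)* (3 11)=(0 1 9 4 13 12 8)(3 11 6 10)=[1, 9, 2, 11, 13, 5, 10, 7, 0, 4, 3, 6, 8, 12]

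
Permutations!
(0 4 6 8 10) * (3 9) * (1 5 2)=(0 4 6 8 10)(1 5 2)(3 9)=[4, 5, 1, 9, 6, 2, 8, 7, 10, 3, 0]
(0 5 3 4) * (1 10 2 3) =(0 5 1 10 2 3 4) =[5, 10, 3, 4, 0, 1, 6, 7, 8, 9, 2]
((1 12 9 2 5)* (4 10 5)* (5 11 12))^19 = [0, 5, 4, 3, 10, 1, 6, 7, 8, 2, 11, 12, 9] = (1 5)(2 4 10 11 12 9)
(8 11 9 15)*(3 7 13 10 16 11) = (3 7 13 10 16 11 9 15 8) = [0, 1, 2, 7, 4, 5, 6, 13, 3, 15, 16, 9, 12, 10, 14, 8, 11]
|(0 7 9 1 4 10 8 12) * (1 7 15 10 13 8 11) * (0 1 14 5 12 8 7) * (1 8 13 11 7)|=40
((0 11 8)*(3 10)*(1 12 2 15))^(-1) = (0 8 11)(1 15 2 12)(3 10) = [8, 15, 12, 10, 4, 5, 6, 7, 11, 9, 3, 0, 1, 13, 14, 2]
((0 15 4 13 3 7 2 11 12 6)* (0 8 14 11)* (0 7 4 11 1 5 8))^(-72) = (0 12 15 6 11) = [12, 1, 2, 3, 4, 5, 11, 7, 8, 9, 10, 0, 15, 13, 14, 6]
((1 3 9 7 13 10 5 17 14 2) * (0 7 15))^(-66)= (0 14)(1 13)(2 7)(3 10)(5 9)(15 17)= [14, 13, 7, 10, 4, 9, 6, 2, 8, 5, 3, 11, 12, 1, 0, 17, 16, 15]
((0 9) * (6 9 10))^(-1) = (0 9 6 10) = [9, 1, 2, 3, 4, 5, 10, 7, 8, 6, 0]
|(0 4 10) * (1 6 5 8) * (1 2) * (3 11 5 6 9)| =21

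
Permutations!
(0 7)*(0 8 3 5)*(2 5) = (0 7 8 3 2 5) = [7, 1, 5, 2, 4, 0, 6, 8, 3]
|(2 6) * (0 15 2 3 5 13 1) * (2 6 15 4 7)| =10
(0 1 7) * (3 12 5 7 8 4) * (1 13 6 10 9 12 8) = (0 13 6 10 9 12 5 7)(3 8 4) = [13, 1, 2, 8, 3, 7, 10, 0, 4, 12, 9, 11, 5, 6]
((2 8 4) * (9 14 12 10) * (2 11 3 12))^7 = (2 9 12 11 8 14 10 3 4) = [0, 1, 9, 4, 2, 5, 6, 7, 14, 12, 3, 8, 11, 13, 10]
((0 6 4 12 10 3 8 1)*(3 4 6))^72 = (12) = [0, 1, 2, 3, 4, 5, 6, 7, 8, 9, 10, 11, 12]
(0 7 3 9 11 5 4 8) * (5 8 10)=(0 7 3 9 11 8)(4 10 5)=[7, 1, 2, 9, 10, 4, 6, 3, 0, 11, 5, 8]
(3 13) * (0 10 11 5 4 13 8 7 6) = (0 10 11 5 4 13 3 8 7 6) = [10, 1, 2, 8, 13, 4, 0, 6, 7, 9, 11, 5, 12, 3]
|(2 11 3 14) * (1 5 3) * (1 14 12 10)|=15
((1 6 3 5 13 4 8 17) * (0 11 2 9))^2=(0 2)(1 3 13 8)(4 17 6 5)(9 11)=[2, 3, 0, 13, 17, 4, 5, 7, 1, 11, 10, 9, 12, 8, 14, 15, 16, 6]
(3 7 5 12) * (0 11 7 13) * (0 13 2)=(13)(0 11 7 5 12 3 2)=[11, 1, 0, 2, 4, 12, 6, 5, 8, 9, 10, 7, 3, 13]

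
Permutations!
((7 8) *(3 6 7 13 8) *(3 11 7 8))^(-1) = (3 13 8 6)(7 11) = [0, 1, 2, 13, 4, 5, 3, 11, 6, 9, 10, 7, 12, 8]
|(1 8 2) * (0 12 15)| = |(0 12 15)(1 8 2)| = 3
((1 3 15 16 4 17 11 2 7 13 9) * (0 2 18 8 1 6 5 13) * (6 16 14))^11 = [7, 11, 0, 18, 13, 15, 3, 2, 17, 6, 10, 16, 12, 14, 1, 8, 5, 9, 4] = (0 7 2)(1 11 16 5 15 8 17 9 6 3 18 4 13 14)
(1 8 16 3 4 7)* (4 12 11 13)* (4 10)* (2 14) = (1 8 16 3 12 11 13 10 4 7)(2 14) = [0, 8, 14, 12, 7, 5, 6, 1, 16, 9, 4, 13, 11, 10, 2, 15, 3]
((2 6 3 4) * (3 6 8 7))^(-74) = (2 8 7 3 4) = [0, 1, 8, 4, 2, 5, 6, 3, 7]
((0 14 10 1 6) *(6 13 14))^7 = (0 6)(1 10 14 13) = [6, 10, 2, 3, 4, 5, 0, 7, 8, 9, 14, 11, 12, 1, 13]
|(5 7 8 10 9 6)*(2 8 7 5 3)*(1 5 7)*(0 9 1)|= 10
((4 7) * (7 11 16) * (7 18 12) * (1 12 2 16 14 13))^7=[0, 1, 16, 3, 4, 5, 6, 7, 8, 9, 10, 11, 12, 13, 14, 15, 18, 17, 2]=(2 16 18)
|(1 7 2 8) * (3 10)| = 4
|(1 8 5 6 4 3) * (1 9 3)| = 10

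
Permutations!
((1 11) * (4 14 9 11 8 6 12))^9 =(1 8 6 12 4 14 9 11) =[0, 8, 2, 3, 14, 5, 12, 7, 6, 11, 10, 1, 4, 13, 9]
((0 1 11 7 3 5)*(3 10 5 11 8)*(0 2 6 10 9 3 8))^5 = (0 1)(2 6 10 5)(3 11 7 9) = [1, 0, 6, 11, 4, 2, 10, 9, 8, 3, 5, 7]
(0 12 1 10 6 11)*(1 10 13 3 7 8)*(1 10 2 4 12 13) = [13, 1, 4, 7, 12, 5, 11, 8, 10, 9, 6, 0, 2, 3] = (0 13 3 7 8 10 6 11)(2 4 12)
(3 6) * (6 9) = (3 9 6) = [0, 1, 2, 9, 4, 5, 3, 7, 8, 6]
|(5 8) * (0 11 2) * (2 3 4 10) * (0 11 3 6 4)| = |(0 3)(2 11 6 4 10)(5 8)| = 10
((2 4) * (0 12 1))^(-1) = (0 1 12)(2 4) = [1, 12, 4, 3, 2, 5, 6, 7, 8, 9, 10, 11, 0]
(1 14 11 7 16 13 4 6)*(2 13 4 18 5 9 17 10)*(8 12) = (1 14 11 7 16 4 6)(2 13 18 5 9 17 10)(8 12) = [0, 14, 13, 3, 6, 9, 1, 16, 12, 17, 2, 7, 8, 18, 11, 15, 4, 10, 5]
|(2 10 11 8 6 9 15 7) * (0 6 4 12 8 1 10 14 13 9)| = 6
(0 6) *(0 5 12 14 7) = (0 6 5 12 14 7) = [6, 1, 2, 3, 4, 12, 5, 0, 8, 9, 10, 11, 14, 13, 7]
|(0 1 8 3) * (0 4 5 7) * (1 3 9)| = 15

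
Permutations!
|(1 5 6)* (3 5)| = 4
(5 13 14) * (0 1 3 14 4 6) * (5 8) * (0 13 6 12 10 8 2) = [1, 3, 0, 14, 12, 6, 13, 7, 5, 9, 8, 11, 10, 4, 2] = (0 1 3 14 2)(4 12 10 8 5 6 13)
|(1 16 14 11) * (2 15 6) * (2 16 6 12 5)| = |(1 6 16 14 11)(2 15 12 5)| = 20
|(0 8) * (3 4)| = |(0 8)(3 4)| = 2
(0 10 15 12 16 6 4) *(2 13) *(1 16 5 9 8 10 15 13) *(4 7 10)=(0 15 12 5 9 8 4)(1 16 6 7 10 13 2)=[15, 16, 1, 3, 0, 9, 7, 10, 4, 8, 13, 11, 5, 2, 14, 12, 6]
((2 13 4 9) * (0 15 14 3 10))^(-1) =(0 10 3 14 15)(2 9 4 13) =[10, 1, 9, 14, 13, 5, 6, 7, 8, 4, 3, 11, 12, 2, 15, 0]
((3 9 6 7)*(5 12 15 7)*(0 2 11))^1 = (0 2 11)(3 9 6 5 12 15 7) = [2, 1, 11, 9, 4, 12, 5, 3, 8, 6, 10, 0, 15, 13, 14, 7]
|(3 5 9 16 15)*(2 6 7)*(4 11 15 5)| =12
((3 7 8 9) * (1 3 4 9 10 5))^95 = (1 5 10 8 7 3)(4 9) = [0, 5, 2, 1, 9, 10, 6, 3, 7, 4, 8]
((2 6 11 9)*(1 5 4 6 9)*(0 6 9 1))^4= (0 6 11)(1 2 9 4 5)= [6, 2, 9, 3, 5, 1, 11, 7, 8, 4, 10, 0]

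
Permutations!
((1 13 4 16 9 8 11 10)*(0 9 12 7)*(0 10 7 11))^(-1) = [8, 10, 2, 3, 13, 5, 6, 11, 9, 0, 7, 12, 16, 1, 14, 15, 4] = (0 8 9)(1 10 7 11 12 16 4 13)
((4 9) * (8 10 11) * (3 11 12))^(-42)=(3 10 11 12 8)=[0, 1, 2, 10, 4, 5, 6, 7, 3, 9, 11, 12, 8]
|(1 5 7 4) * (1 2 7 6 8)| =12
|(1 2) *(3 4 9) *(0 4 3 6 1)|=|(0 4 9 6 1 2)|=6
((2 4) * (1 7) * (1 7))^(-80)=(7)=[0, 1, 2, 3, 4, 5, 6, 7]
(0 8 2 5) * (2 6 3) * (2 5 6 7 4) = (0 8 7 4 2 6 3 5) = [8, 1, 6, 5, 2, 0, 3, 4, 7]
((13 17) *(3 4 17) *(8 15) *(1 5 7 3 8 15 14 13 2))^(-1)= (1 2 17 4 3 7 5)(8 13 14)= [0, 2, 17, 7, 3, 1, 6, 5, 13, 9, 10, 11, 12, 14, 8, 15, 16, 4]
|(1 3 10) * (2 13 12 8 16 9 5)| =|(1 3 10)(2 13 12 8 16 9 5)| =21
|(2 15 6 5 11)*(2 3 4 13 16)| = |(2 15 6 5 11 3 4 13 16)| = 9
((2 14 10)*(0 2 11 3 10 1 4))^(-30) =[0, 1, 2, 3, 4, 5, 6, 7, 8, 9, 10, 11, 12, 13, 14] =(14)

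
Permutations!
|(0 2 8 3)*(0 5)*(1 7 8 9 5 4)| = |(0 2 9 5)(1 7 8 3 4)| = 20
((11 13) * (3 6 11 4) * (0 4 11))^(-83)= (0 4 3 6)(11 13)= [4, 1, 2, 6, 3, 5, 0, 7, 8, 9, 10, 13, 12, 11]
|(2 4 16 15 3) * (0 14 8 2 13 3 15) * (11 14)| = |(0 11 14 8 2 4 16)(3 13)| = 14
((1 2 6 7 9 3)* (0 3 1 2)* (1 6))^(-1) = (0 1 2 3)(6 9 7) = [1, 2, 3, 0, 4, 5, 9, 6, 8, 7]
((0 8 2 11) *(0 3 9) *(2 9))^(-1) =[9, 1, 3, 11, 4, 5, 6, 7, 0, 8, 10, 2] =(0 9 8)(2 3 11)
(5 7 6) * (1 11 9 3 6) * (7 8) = (1 11 9 3 6 5 8 7) = [0, 11, 2, 6, 4, 8, 5, 1, 7, 3, 10, 9]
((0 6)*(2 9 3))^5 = (0 6)(2 3 9) = [6, 1, 3, 9, 4, 5, 0, 7, 8, 2]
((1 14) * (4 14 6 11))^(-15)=(14)=[0, 1, 2, 3, 4, 5, 6, 7, 8, 9, 10, 11, 12, 13, 14]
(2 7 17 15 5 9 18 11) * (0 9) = (0 9 18 11 2 7 17 15 5) = [9, 1, 7, 3, 4, 0, 6, 17, 8, 18, 10, 2, 12, 13, 14, 5, 16, 15, 11]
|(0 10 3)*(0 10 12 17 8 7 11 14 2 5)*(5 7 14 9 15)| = 22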